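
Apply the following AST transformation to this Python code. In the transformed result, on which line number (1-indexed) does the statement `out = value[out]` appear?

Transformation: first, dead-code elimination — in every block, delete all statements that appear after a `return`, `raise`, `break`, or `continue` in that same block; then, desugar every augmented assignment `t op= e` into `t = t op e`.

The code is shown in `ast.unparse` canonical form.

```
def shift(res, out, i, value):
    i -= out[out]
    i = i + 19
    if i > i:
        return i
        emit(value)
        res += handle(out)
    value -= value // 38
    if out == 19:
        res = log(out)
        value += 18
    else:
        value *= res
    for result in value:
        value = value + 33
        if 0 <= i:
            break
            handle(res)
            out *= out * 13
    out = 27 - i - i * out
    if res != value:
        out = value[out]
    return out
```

Transformed code:
def shift(res, out, i, value):
    i = i - out[out]
    i = i + 19
    if i > i:
        return i
    value = value - value // 38
    if out == 19:
        res = log(out)
        value = value + 18
    else:
        value = value * res
    for result in value:
        value = value + 33
        if 0 <= i:
            break
    out = 27 - i - i * out
    if res != value:
        out = value[out]
    return out

18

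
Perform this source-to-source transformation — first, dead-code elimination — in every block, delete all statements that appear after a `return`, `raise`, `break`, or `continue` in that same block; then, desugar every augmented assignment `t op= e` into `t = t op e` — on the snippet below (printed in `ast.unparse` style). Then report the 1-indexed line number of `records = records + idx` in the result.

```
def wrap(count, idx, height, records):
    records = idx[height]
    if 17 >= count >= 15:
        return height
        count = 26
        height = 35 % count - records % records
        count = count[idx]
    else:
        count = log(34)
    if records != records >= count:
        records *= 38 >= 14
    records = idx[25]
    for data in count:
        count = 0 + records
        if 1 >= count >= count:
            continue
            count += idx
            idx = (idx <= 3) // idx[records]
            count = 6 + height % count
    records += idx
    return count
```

14

Transformed code:
def wrap(count, idx, height, records):
    records = idx[height]
    if 17 >= count >= 15:
        return height
    else:
        count = log(34)
    if records != records >= count:
        records = records * (38 >= 14)
    records = idx[25]
    for data in count:
        count = 0 + records
        if 1 >= count >= count:
            continue
    records = records + idx
    return count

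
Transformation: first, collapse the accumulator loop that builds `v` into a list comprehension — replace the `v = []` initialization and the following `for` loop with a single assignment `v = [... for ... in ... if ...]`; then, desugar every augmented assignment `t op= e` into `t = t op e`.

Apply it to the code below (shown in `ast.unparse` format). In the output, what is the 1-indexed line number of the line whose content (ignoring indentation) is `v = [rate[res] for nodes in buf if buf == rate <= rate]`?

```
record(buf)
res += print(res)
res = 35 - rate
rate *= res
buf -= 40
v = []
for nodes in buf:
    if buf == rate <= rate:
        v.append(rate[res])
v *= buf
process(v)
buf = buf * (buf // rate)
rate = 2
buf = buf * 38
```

6

Transformed code:
record(buf)
res = res + print(res)
res = 35 - rate
rate = rate * res
buf = buf - 40
v = [rate[res] for nodes in buf if buf == rate <= rate]
v = v * buf
process(v)
buf = buf * (buf // rate)
rate = 2
buf = buf * 38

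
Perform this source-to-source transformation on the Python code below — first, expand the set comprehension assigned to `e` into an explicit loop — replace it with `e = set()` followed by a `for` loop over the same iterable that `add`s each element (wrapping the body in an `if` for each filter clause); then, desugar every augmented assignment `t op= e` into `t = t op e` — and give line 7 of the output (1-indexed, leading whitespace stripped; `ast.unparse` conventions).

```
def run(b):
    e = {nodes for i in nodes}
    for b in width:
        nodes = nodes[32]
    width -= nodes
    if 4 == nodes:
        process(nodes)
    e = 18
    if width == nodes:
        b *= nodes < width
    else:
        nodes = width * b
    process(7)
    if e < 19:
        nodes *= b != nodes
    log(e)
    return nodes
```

Transformed code:
def run(b):
    e = set()
    for i in nodes:
        e.add(nodes)
    for b in width:
        nodes = nodes[32]
    width = width - nodes
    if 4 == nodes:
        process(nodes)
    e = 18
    if width == nodes:
        b = b * (nodes < width)
    else:
        nodes = width * b
    process(7)
    if e < 19:
        nodes = nodes * (b != nodes)
    log(e)
    return nodes

width = width - nodes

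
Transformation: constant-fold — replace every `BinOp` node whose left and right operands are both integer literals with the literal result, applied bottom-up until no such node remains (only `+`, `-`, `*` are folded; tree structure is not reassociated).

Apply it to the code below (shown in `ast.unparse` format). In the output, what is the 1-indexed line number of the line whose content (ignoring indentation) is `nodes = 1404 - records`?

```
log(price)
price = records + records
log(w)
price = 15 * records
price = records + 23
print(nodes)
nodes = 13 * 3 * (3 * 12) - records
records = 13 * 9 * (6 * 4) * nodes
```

7

Transformed code:
log(price)
price = records + records
log(w)
price = 15 * records
price = records + 23
print(nodes)
nodes = 1404 - records
records = 2808 * nodes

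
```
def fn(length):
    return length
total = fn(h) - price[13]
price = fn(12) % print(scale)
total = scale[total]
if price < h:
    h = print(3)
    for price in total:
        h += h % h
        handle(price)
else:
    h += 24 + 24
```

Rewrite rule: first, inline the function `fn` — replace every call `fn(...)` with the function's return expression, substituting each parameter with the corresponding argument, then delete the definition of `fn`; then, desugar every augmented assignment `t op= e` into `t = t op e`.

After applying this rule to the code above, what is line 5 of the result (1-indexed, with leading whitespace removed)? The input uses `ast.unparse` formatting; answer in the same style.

h = print(3)

Transformed code:
total = h - price[13]
price = 12 % print(scale)
total = scale[total]
if price < h:
    h = print(3)
    for price in total:
        h = h + h % h
        handle(price)
else:
    h = h + (24 + 24)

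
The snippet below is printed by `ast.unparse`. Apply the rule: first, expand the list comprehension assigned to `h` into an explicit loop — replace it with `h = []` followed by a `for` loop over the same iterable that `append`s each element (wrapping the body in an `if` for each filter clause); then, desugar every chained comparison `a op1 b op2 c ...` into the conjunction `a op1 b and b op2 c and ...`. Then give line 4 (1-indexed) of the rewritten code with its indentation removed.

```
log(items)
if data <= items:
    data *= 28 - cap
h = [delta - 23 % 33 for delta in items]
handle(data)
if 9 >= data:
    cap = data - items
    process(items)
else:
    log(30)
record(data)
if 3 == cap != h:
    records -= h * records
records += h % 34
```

h = []

Transformed code:
log(items)
if data <= items:
    data *= 28 - cap
h = []
for delta in items:
    h.append(delta - 23 % 33)
handle(data)
if 9 >= data:
    cap = data - items
    process(items)
else:
    log(30)
record(data)
if 3 == cap and cap != h:
    records -= h * records
records += h % 34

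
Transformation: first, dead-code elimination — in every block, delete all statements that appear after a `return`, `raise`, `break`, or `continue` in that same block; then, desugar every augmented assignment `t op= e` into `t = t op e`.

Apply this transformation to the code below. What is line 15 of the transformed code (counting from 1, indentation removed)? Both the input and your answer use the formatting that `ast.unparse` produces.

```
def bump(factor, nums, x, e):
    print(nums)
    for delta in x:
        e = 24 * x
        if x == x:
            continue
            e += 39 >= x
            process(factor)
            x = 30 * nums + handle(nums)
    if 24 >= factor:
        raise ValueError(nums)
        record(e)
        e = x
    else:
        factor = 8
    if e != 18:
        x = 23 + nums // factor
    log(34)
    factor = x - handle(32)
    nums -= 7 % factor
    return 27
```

Transformed code:
def bump(factor, nums, x, e):
    print(nums)
    for delta in x:
        e = 24 * x
        if x == x:
            continue
    if 24 >= factor:
        raise ValueError(nums)
    else:
        factor = 8
    if e != 18:
        x = 23 + nums // factor
    log(34)
    factor = x - handle(32)
    nums = nums - 7 % factor
    return 27

nums = nums - 7 % factor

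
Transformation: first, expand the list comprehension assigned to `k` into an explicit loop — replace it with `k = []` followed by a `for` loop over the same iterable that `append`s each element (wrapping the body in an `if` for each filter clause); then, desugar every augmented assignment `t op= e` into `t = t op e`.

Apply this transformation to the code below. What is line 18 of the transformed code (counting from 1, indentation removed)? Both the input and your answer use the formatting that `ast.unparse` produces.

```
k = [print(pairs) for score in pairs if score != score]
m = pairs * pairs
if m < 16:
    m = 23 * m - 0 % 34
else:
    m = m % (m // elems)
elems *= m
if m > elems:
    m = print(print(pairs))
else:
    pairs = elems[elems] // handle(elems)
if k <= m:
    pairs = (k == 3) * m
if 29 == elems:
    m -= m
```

m = m - m

Transformed code:
k = []
for score in pairs:
    if score != score:
        k.append(print(pairs))
m = pairs * pairs
if m < 16:
    m = 23 * m - 0 % 34
else:
    m = m % (m // elems)
elems = elems * m
if m > elems:
    m = print(print(pairs))
else:
    pairs = elems[elems] // handle(elems)
if k <= m:
    pairs = (k == 3) * m
if 29 == elems:
    m = m - m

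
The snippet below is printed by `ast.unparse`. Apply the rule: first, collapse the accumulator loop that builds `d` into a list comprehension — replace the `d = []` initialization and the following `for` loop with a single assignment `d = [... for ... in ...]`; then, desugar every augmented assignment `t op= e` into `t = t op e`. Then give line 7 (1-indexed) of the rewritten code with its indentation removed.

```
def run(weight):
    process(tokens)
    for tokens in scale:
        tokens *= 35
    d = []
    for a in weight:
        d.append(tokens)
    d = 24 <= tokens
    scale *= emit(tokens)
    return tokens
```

Transformed code:
def run(weight):
    process(tokens)
    for tokens in scale:
        tokens = tokens * 35
    d = [tokens for a in weight]
    d = 24 <= tokens
    scale = scale * emit(tokens)
    return tokens

scale = scale * emit(tokens)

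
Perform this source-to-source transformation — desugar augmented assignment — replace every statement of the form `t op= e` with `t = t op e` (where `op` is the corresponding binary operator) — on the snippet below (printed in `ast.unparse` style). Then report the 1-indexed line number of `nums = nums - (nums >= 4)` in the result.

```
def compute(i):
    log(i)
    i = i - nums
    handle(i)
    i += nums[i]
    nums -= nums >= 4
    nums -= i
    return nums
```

6

Transformed code:
def compute(i):
    log(i)
    i = i - nums
    handle(i)
    i = i + nums[i]
    nums = nums - (nums >= 4)
    nums = nums - i
    return nums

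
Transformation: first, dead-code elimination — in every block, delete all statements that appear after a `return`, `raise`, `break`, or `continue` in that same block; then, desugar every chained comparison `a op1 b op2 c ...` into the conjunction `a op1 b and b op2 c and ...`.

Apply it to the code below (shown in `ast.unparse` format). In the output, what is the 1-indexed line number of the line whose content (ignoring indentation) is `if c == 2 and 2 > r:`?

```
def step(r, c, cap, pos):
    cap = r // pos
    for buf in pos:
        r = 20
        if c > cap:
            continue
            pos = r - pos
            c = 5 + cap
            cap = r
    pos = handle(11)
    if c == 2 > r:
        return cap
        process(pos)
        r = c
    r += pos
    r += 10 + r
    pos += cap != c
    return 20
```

Transformed code:
def step(r, c, cap, pos):
    cap = r // pos
    for buf in pos:
        r = 20
        if c > cap:
            continue
    pos = handle(11)
    if c == 2 and 2 > r:
        return cap
    r += pos
    r += 10 + r
    pos += cap != c
    return 20

8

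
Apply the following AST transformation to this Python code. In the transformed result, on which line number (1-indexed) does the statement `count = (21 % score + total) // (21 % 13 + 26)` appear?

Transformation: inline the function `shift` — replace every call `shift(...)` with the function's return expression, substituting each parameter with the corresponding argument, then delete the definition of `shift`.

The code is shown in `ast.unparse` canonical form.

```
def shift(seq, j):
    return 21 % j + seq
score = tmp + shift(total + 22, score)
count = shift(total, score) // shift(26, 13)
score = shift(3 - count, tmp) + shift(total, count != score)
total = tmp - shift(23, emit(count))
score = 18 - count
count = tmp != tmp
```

2

Transformed code:
score = tmp + (21 % score + (total + 22))
count = (21 % score + total) // (21 % 13 + 26)
score = 21 % tmp + (3 - count) + (21 % (count != score) + total)
total = tmp - (21 % emit(count) + 23)
score = 18 - count
count = tmp != tmp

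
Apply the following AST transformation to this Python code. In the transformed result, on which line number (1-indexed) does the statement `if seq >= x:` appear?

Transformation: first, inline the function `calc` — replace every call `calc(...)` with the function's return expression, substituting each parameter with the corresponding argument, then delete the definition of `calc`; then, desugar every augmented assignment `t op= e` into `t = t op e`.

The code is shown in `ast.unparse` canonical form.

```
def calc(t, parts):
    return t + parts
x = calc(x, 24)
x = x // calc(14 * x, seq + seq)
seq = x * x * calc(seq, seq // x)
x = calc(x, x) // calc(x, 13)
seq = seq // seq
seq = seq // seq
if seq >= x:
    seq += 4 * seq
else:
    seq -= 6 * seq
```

7

Transformed code:
x = x + 24
x = x // (14 * x + (seq + seq))
seq = x * x * (seq + seq // x)
x = (x + x) // (x + 13)
seq = seq // seq
seq = seq // seq
if seq >= x:
    seq = seq + 4 * seq
else:
    seq = seq - 6 * seq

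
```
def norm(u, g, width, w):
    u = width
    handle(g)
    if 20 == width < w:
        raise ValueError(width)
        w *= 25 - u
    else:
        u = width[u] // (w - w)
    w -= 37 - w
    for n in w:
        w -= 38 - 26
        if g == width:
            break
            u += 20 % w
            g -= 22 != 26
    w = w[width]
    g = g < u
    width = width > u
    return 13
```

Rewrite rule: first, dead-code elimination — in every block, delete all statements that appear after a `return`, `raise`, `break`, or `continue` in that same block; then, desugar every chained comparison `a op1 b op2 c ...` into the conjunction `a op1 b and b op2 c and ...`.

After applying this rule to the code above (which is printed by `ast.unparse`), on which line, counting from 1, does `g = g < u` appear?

Transformed code:
def norm(u, g, width, w):
    u = width
    handle(g)
    if 20 == width and width < w:
        raise ValueError(width)
    else:
        u = width[u] // (w - w)
    w -= 37 - w
    for n in w:
        w -= 38 - 26
        if g == width:
            break
    w = w[width]
    g = g < u
    width = width > u
    return 13

14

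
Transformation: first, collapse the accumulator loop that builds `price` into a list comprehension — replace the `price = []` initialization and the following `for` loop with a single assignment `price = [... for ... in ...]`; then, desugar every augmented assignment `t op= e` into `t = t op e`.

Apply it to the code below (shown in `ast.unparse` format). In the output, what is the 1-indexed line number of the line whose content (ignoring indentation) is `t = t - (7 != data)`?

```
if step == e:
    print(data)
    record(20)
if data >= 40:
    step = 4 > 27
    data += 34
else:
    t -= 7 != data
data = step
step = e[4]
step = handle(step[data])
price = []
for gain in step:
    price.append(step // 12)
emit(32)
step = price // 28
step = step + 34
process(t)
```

8

Transformed code:
if step == e:
    print(data)
    record(20)
if data >= 40:
    step = 4 > 27
    data = data + 34
else:
    t = t - (7 != data)
data = step
step = e[4]
step = handle(step[data])
price = [step // 12 for gain in step]
emit(32)
step = price // 28
step = step + 34
process(t)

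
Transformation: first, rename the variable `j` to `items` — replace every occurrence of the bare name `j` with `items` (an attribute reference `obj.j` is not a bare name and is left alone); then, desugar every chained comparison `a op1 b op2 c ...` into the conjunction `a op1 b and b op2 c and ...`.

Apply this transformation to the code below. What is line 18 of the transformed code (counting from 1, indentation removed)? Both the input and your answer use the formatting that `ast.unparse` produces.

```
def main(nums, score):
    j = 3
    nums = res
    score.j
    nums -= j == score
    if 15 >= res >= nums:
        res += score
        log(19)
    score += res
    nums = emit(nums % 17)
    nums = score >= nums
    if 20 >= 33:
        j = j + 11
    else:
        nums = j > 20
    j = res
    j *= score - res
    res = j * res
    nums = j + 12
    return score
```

Transformed code:
def main(nums, score):
    items = 3
    nums = res
    score.j
    nums -= items == score
    if 15 >= res and res >= nums:
        res += score
        log(19)
    score += res
    nums = emit(nums % 17)
    nums = score >= nums
    if 20 >= 33:
        items = items + 11
    else:
        nums = items > 20
    items = res
    items *= score - res
    res = items * res
    nums = items + 12
    return score

res = items * res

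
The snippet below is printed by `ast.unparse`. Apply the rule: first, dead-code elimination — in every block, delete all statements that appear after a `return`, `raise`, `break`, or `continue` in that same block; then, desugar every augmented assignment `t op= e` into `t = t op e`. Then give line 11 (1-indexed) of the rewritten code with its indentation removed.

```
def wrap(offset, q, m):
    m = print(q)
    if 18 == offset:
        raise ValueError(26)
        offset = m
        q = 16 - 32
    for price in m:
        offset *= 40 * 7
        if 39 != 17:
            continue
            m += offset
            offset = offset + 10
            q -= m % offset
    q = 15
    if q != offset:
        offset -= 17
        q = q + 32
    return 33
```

offset = offset - 17

Transformed code:
def wrap(offset, q, m):
    m = print(q)
    if 18 == offset:
        raise ValueError(26)
    for price in m:
        offset = offset * (40 * 7)
        if 39 != 17:
            continue
    q = 15
    if q != offset:
        offset = offset - 17
        q = q + 32
    return 33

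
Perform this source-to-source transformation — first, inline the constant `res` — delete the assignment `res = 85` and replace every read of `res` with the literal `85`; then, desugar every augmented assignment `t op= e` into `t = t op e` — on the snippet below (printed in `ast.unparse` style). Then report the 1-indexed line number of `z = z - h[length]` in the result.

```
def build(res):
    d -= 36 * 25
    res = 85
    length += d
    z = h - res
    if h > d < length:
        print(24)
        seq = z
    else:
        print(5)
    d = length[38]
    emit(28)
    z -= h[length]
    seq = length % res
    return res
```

12

Transformed code:
def build(res):
    d = d - 36 * 25
    length = length + d
    z = h - 85
    if h > d < length:
        print(24)
        seq = z
    else:
        print(5)
    d = length[38]
    emit(28)
    z = z - h[length]
    seq = length % 85
    return 85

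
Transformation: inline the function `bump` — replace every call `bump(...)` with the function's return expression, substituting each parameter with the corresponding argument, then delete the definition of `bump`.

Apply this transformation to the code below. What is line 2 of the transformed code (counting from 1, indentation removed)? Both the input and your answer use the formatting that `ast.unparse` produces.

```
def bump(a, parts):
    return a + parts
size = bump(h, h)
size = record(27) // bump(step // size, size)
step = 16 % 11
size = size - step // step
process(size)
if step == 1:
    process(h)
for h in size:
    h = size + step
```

Transformed code:
size = h + h
size = record(27) // (step // size + size)
step = 16 % 11
size = size - step // step
process(size)
if step == 1:
    process(h)
for h in size:
    h = size + step

size = record(27) // (step // size + size)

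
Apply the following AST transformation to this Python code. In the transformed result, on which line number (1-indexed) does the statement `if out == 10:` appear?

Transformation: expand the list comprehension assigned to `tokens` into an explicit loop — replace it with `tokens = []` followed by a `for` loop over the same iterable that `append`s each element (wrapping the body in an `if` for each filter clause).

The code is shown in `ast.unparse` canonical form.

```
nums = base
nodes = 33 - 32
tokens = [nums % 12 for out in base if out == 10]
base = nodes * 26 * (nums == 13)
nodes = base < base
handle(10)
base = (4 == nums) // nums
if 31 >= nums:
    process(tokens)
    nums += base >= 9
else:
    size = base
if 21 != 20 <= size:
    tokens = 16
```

5

Transformed code:
nums = base
nodes = 33 - 32
tokens = []
for out in base:
    if out == 10:
        tokens.append(nums % 12)
base = nodes * 26 * (nums == 13)
nodes = base < base
handle(10)
base = (4 == nums) // nums
if 31 >= nums:
    process(tokens)
    nums += base >= 9
else:
    size = base
if 21 != 20 <= size:
    tokens = 16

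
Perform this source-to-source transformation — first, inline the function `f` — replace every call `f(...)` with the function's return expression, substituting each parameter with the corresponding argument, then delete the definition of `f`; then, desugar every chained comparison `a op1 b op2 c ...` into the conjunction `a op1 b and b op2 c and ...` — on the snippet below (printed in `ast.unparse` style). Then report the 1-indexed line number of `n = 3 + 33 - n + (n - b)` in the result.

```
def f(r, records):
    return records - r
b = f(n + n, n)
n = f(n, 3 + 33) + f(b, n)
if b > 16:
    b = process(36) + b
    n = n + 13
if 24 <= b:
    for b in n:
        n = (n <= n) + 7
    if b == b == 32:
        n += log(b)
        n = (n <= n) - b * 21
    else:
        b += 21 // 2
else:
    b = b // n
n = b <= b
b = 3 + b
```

2

Transformed code:
b = n - (n + n)
n = 3 + 33 - n + (n - b)
if b > 16:
    b = process(36) + b
    n = n + 13
if 24 <= b:
    for b in n:
        n = (n <= n) + 7
    if b == b and b == 32:
        n += log(b)
        n = (n <= n) - b * 21
    else:
        b += 21 // 2
else:
    b = b // n
n = b <= b
b = 3 + b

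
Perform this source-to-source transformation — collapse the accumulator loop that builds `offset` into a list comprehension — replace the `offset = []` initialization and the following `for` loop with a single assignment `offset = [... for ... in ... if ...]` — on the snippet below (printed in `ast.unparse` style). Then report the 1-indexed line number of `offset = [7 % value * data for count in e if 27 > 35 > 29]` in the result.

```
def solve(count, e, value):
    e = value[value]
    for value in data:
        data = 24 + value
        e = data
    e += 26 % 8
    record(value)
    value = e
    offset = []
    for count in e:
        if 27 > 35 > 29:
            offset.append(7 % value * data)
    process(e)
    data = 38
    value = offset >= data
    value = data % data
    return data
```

Transformed code:
def solve(count, e, value):
    e = value[value]
    for value in data:
        data = 24 + value
        e = data
    e += 26 % 8
    record(value)
    value = e
    offset = [7 % value * data for count in e if 27 > 35 > 29]
    process(e)
    data = 38
    value = offset >= data
    value = data % data
    return data

9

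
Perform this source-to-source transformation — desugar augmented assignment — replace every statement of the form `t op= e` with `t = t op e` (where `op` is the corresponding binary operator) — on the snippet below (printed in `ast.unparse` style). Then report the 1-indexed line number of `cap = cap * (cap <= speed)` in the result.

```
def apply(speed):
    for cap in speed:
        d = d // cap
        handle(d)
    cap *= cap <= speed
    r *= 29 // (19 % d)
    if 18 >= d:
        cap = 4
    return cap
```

Transformed code:
def apply(speed):
    for cap in speed:
        d = d // cap
        handle(d)
    cap = cap * (cap <= speed)
    r = r * (29 // (19 % d))
    if 18 >= d:
        cap = 4
    return cap

5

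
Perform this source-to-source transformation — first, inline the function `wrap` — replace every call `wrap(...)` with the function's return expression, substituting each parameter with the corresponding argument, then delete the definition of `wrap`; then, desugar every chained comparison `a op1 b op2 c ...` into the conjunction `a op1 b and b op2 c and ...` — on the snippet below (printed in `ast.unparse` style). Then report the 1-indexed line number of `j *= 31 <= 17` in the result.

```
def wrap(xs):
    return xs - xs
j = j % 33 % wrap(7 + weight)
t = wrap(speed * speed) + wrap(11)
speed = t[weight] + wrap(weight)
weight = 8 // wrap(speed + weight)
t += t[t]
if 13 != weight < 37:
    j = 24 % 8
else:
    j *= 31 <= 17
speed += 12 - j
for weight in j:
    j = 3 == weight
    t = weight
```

Transformed code:
j = j % 33 % (7 + weight - (7 + weight))
t = speed * speed - speed * speed + (11 - 11)
speed = t[weight] + (weight - weight)
weight = 8 // (speed + weight - (speed + weight))
t += t[t]
if 13 != weight and weight < 37:
    j = 24 % 8
else:
    j *= 31 <= 17
speed += 12 - j
for weight in j:
    j = 3 == weight
    t = weight

9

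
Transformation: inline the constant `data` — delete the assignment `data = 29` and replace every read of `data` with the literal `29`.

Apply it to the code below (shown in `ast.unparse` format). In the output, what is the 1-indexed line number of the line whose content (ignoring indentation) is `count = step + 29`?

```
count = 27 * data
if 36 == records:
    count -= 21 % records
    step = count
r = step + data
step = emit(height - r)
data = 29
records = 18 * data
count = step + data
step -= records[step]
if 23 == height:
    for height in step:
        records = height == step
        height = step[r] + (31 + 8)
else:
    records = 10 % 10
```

Transformed code:
count = 27 * 29
if 36 == records:
    count -= 21 % records
    step = count
r = step + 29
step = emit(height - r)
records = 18 * 29
count = step + 29
step -= records[step]
if 23 == height:
    for height in step:
        records = height == step
        height = step[r] + (31 + 8)
else:
    records = 10 % 10

8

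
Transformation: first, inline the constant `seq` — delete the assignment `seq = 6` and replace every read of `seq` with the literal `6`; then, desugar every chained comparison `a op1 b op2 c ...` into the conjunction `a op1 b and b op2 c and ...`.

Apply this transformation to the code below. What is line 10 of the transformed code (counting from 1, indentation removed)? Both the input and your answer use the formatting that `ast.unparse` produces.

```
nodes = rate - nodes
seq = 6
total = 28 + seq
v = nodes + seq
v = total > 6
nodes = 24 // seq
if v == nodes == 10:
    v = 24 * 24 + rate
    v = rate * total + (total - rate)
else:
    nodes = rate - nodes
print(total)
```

nodes = rate - nodes

Transformed code:
nodes = rate - nodes
total = 28 + 6
v = nodes + 6
v = total > 6
nodes = 24 // 6
if v == nodes and nodes == 10:
    v = 24 * 24 + rate
    v = rate * total + (total - rate)
else:
    nodes = rate - nodes
print(total)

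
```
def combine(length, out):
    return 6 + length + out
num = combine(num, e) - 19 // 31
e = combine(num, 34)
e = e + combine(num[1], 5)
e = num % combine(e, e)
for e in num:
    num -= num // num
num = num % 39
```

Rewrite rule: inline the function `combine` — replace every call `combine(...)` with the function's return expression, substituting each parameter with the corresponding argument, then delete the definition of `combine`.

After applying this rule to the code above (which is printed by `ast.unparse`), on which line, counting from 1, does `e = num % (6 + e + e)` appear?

Transformed code:
num = 6 + num + e - 19 // 31
e = 6 + num + 34
e = e + (6 + num[1] + 5)
e = num % (6 + e + e)
for e in num:
    num -= num // num
num = num % 39

4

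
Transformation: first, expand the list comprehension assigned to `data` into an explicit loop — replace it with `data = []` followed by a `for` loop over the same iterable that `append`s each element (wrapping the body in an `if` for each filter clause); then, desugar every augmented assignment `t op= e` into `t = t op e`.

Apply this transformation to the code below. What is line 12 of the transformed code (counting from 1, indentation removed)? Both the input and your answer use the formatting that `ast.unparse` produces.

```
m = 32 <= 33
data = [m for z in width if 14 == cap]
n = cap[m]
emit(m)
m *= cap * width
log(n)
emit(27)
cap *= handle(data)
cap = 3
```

Transformed code:
m = 32 <= 33
data = []
for z in width:
    if 14 == cap:
        data.append(m)
n = cap[m]
emit(m)
m = m * (cap * width)
log(n)
emit(27)
cap = cap * handle(data)
cap = 3

cap = 3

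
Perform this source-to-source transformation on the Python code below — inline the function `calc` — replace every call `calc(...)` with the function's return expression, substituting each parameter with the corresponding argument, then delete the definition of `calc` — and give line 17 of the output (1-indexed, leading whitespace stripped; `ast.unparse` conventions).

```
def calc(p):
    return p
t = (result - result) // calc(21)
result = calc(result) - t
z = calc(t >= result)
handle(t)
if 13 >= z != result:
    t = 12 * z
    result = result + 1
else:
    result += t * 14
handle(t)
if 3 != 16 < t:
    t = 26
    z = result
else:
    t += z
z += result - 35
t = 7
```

Transformed code:
t = (result - result) // 21
result = result - t
z = t >= result
handle(t)
if 13 >= z != result:
    t = 12 * z
    result = result + 1
else:
    result += t * 14
handle(t)
if 3 != 16 < t:
    t = 26
    z = result
else:
    t += z
z += result - 35
t = 7

t = 7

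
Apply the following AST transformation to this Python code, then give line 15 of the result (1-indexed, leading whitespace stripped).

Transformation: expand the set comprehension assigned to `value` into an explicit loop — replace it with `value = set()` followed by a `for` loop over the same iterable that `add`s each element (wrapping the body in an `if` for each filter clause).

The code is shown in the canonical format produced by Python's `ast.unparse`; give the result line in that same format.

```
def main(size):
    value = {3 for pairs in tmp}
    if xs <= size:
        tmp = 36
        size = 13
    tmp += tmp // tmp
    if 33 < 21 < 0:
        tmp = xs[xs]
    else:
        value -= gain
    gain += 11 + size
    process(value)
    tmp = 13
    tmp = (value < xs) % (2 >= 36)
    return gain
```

Transformed code:
def main(size):
    value = set()
    for pairs in tmp:
        value.add(3)
    if xs <= size:
        tmp = 36
        size = 13
    tmp += tmp // tmp
    if 33 < 21 < 0:
        tmp = xs[xs]
    else:
        value -= gain
    gain += 11 + size
    process(value)
    tmp = 13
    tmp = (value < xs) % (2 >= 36)
    return gain

tmp = 13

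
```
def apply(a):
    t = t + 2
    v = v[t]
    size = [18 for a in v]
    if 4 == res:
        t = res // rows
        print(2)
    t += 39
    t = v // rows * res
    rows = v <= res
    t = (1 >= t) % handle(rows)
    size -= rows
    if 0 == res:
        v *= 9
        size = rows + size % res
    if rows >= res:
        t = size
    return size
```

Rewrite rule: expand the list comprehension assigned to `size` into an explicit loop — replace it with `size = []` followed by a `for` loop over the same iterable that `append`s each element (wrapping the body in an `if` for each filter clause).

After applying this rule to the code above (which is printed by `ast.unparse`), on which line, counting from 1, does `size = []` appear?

Transformed code:
def apply(a):
    t = t + 2
    v = v[t]
    size = []
    for a in v:
        size.append(18)
    if 4 == res:
        t = res // rows
        print(2)
    t += 39
    t = v // rows * res
    rows = v <= res
    t = (1 >= t) % handle(rows)
    size -= rows
    if 0 == res:
        v *= 9
        size = rows + size % res
    if rows >= res:
        t = size
    return size

4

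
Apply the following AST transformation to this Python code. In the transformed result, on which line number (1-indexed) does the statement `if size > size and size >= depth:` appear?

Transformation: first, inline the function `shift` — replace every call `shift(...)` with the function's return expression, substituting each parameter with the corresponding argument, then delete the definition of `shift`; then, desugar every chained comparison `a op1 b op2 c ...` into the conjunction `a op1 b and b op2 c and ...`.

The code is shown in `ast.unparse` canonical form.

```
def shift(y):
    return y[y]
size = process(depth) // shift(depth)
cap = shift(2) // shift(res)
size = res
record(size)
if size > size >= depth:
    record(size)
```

5

Transformed code:
size = process(depth) // depth[depth]
cap = 2[2] // res[res]
size = res
record(size)
if size > size and size >= depth:
    record(size)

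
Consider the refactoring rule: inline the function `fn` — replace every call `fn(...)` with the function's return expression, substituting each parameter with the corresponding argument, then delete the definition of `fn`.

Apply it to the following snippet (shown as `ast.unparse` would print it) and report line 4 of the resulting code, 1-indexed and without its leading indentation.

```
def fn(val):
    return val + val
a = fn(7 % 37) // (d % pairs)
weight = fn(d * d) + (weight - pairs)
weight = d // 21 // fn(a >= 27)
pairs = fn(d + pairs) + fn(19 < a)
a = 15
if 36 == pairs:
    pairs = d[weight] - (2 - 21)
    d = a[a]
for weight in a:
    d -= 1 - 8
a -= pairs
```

Transformed code:
a = (7 % 37 + 7 % 37) // (d % pairs)
weight = d * d + d * d + (weight - pairs)
weight = d // 21 // ((a >= 27) + (a >= 27))
pairs = d + pairs + (d + pairs) + ((19 < a) + (19 < a))
a = 15
if 36 == pairs:
    pairs = d[weight] - (2 - 21)
    d = a[a]
for weight in a:
    d -= 1 - 8
a -= pairs

pairs = d + pairs + (d + pairs) + ((19 < a) + (19 < a))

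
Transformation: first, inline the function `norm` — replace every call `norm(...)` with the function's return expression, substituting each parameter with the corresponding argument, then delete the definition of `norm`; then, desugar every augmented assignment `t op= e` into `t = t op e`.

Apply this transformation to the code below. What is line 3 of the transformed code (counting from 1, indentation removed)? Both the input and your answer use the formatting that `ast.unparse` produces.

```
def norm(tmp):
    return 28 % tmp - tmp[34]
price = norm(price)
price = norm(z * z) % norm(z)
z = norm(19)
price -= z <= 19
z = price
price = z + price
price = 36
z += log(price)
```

z = 28 % 19 - 19[34]

Transformed code:
price = 28 % price - price[34]
price = (28 % (z * z) - (z * z)[34]) % (28 % z - z[34])
z = 28 % 19 - 19[34]
price = price - (z <= 19)
z = price
price = z + price
price = 36
z = z + log(price)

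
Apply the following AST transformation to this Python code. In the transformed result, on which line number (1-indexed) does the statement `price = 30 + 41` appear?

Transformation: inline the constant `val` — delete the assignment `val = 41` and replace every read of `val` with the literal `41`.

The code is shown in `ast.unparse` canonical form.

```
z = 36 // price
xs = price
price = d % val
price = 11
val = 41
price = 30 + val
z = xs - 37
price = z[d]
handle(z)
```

Transformed code:
z = 36 // price
xs = price
price = d % 41
price = 11
price = 30 + 41
z = xs - 37
price = z[d]
handle(z)

5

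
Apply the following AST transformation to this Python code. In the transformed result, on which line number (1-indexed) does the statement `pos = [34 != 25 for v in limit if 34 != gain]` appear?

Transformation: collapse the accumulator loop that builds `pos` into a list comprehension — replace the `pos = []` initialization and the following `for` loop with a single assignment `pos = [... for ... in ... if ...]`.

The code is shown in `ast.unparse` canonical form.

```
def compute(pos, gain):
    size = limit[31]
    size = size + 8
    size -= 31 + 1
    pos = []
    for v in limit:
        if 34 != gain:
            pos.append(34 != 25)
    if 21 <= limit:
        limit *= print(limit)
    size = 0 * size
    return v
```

Transformed code:
def compute(pos, gain):
    size = limit[31]
    size = size + 8
    size -= 31 + 1
    pos = [34 != 25 for v in limit if 34 != gain]
    if 21 <= limit:
        limit *= print(limit)
    size = 0 * size
    return v

5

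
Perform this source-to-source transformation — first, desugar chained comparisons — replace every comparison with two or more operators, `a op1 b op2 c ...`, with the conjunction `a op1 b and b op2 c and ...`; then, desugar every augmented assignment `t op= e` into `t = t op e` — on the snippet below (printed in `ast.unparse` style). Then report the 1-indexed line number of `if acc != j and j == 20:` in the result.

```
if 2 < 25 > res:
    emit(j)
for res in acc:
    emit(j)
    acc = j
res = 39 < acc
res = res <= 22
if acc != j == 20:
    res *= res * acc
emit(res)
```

8

Transformed code:
if 2 < 25 and 25 > res:
    emit(j)
for res in acc:
    emit(j)
    acc = j
res = 39 < acc
res = res <= 22
if acc != j and j == 20:
    res = res * (res * acc)
emit(res)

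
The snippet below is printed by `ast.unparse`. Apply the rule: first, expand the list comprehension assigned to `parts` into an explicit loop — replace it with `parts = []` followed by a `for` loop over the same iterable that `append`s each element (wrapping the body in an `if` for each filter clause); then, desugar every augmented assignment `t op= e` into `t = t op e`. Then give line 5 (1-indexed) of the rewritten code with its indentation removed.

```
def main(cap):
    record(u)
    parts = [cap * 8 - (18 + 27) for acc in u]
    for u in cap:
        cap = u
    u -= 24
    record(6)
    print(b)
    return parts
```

parts.append(cap * 8 - (18 + 27))

Transformed code:
def main(cap):
    record(u)
    parts = []
    for acc in u:
        parts.append(cap * 8 - (18 + 27))
    for u in cap:
        cap = u
    u = u - 24
    record(6)
    print(b)
    return parts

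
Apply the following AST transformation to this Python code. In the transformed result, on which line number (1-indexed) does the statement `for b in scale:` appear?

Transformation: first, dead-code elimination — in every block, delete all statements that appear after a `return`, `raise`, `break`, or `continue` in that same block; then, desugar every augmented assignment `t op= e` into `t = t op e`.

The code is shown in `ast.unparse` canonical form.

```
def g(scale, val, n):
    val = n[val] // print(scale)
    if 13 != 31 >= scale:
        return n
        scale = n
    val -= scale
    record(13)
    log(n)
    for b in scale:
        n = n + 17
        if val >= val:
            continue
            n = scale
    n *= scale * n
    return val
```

8

Transformed code:
def g(scale, val, n):
    val = n[val] // print(scale)
    if 13 != 31 >= scale:
        return n
    val = val - scale
    record(13)
    log(n)
    for b in scale:
        n = n + 17
        if val >= val:
            continue
    n = n * (scale * n)
    return val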